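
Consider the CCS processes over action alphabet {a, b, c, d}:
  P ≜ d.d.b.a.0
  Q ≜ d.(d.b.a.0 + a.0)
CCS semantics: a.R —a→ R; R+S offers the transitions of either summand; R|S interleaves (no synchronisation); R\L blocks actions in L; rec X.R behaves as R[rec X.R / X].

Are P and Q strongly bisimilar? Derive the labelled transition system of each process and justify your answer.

P's transition system — 5 states:
  u0 = d.d.b.a.0 :: =d=> u1
  u1 = d.b.a.0 :: =d=> u2
  u2 = b.a.0 :: =b=> u3
  u3 = a.0 :: =a=> u4
  u4 = 0 :: (no moves)
Q's transition system — 5 states:
  v0 = d.(d.b.a.0 + a.0) :: =d=> v1
  v1 = d.b.a.0 + a.0 :: =a=> v2, =d=> v3
  v2 = 0 :: (no moves)
  v3 = b.a.0 :: =b=> v4
  v4 = a.0 :: =a=> v2
Partition-refinement fixed point:
  B0 = {u0}
  B1 = {u1}
  B2 = {u2, v3}
  B3 = {u3, v4}
  B4 = {u4, v2}
  B5 = {v0}
  B6 = {v1}
u0 ∈ B0, v0 ∈ B5 → different blocks

NO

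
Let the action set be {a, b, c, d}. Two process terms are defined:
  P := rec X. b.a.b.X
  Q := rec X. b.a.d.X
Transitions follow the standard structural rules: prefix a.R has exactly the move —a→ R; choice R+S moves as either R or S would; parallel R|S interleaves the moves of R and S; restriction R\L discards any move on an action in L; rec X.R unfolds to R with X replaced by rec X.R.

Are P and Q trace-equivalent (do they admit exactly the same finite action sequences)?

Reachable graph of P (3 states):
  p0 = rec X. b.a.b.X ⊢ =b=> p1
  p1 = a.b.(rec X. b.a.b.X) ⊢ =a=> p2
  p2 = b.(rec X. b.a.b.X) ⊢ =b=> p0
Reachable graph of Q (3 states):
  q0 = rec X. b.a.d.X ⊢ =b=> q1
  q1 = a.d.(rec X. b.a.d.X) ⊢ =a=> q2
  q2 = d.(rec X. b.a.d.X) ⊢ =d=> q0
Trace ⟨bab⟩ through P, begin at {p0}:
  after b @ step 1: {p1}
  after a @ step 2: {p2}
  after b @ step 3: {p0}
  — P admits the full trace.
Trace ⟨bab⟩ through Q, begin at {q0}:
  after b @ step 1: {q1}
  after a @ step 2: {q2}
  after b @ step 3: ∅  — Q cannot continue

NO — witness ⟨bab⟩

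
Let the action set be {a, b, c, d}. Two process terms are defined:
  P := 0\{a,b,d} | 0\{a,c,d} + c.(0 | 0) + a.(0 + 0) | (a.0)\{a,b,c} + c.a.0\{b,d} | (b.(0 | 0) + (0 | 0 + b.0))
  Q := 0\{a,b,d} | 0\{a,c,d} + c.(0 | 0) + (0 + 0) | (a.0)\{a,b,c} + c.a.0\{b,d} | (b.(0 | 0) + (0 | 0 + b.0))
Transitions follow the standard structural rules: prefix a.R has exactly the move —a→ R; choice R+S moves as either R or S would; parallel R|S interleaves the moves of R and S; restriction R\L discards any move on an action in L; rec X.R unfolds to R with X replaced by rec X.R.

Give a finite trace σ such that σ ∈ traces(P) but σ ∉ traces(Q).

P's transition system — 11 states:
  u0 = 0\{a,b,d} | 0\{a,c,d} + c.(0 | 0) + a.(0 + 0) | (a.0)\{a,b,c} + c.a.0\{b,d} | (b.(0 | 0) + (0 | 0 + b.0)) :: =a=> u1, =b=> u2, =b=> u3, =c=> u4, =c=> u5
  u1 = (0 + 0) | (a.0)\{a,b,c} :: stopped
  u2 = c.a.0\{b,d} | (0 | 0) :: =c=> u6
  u3 = c.a.0\{b,d} | 0 :: =c=> u7
  u4 = 0 | 0 :: stopped
  u5 = a.0\{b,d} | (b.(0 | 0) + (0 | 0 + b.0)) :: =a=> u8, =b=> u6, =b=> u7
  u6 = a.0\{b,d} | (0 | 0) :: =a=> u9
  u7 = a.0\{b,d} | 0 :: =a=> u10
  u8 = 0\{b,d} | (b.(0 | 0) + (0 | 0 + b.0)) :: =b=> u10, =b=> u9
  u9 = 0\{b,d} | (0 | 0) :: stopped
  u10 = 0\{b,d} | 0 :: stopped
Q's transition system — 10 states:
  v0 = 0\{a,b,d} | 0\{a,c,d} + c.(0 | 0) + (0 + 0) | (a.0)\{a,b,c} + c.a.0\{b,d} | (b.(0 | 0) + (0 | 0 + b.0)) :: =b=> v1, =b=> v2, =c=> v3, =c=> v4
  v1 = c.a.0\{b,d} | (0 | 0) :: =c=> v5
  v2 = c.a.0\{b,d} | 0 :: =c=> v6
  v3 = 0 | 0 :: stopped
  v4 = a.0\{b,d} | (b.(0 | 0) + (0 | 0 + b.0)) :: =a=> v7, =b=> v5, =b=> v6
  v5 = a.0\{b,d} | (0 | 0) :: =a=> v8
  v6 = a.0\{b,d} | 0 :: =a=> v9
  v7 = 0\{b,d} | (b.(0 | 0) + (0 | 0 + b.0)) :: =b=> v8, =b=> v9
  v8 = 0\{b,d} | (0 | 0) :: stopped
  v9 = 0\{b,d} | 0 :: stopped
Executing a from P (initial set {u0}):
  after a @ step 1: {u1}
  ✓ P
Executing a from Q (initial set {v0}):
  after a @ step 1: ∅ (Q stuck)

a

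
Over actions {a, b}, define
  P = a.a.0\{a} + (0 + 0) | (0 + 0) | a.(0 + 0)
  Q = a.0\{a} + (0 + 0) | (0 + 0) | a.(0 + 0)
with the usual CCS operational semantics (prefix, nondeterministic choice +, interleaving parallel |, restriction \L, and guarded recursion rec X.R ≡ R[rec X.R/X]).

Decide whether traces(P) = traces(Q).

LTS(P): 4 reachable states
  s0 = a.a.0\{a} + (0 + 0) | (0 + 0) | a.(0 + 0) → --a--▸ s1, --a--▸ s2
  s1 = (0 + 0) | (0 + 0) | (0 + 0) → ∅
  s2 = a.0\{a} → --a--▸ s3
  s3 = 0\{a} → ∅
LTS(Q): 3 reachable states
  t0 = a.0\{a} + (0 + 0) | (0 + 0) | a.(0 + 0) → --a--▸ t1, --a--▸ t2
  t1 = (0 + 0) | (0 + 0) | (0 + 0) → ∅
  t2 = 0\{a} → ∅
Executing aa from P (initial set {s0}):
  step 1 (a): {s1, s2}
  step 2 (a): {s3}
  ✓ P
Executing aa from Q (initial set {t0}):
  step 1 (a): {t1, t2}
  step 2 (a): no successor for Q

NO — witness ⟨aa⟩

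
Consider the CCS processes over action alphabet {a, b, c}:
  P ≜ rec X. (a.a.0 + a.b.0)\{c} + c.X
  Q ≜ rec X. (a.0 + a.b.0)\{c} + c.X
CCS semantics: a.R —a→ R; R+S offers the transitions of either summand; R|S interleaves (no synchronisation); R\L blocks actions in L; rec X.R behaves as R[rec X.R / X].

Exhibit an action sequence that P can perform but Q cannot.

aa

LTS(P): 4 reachable states
  u0 = rec X. (a.a.0 + a.b.0)\{c} + c.X :: =a=> u1, =a=> u2, =c=> u0
  u1 = (a.0)\{c} :: =a=> u3
  u2 = (b.0)\{c} :: =b=> u3
  u3 = 0\{c} :: deadlocked
LTS(Q): 3 reachable states
  v0 = rec X. (a.0 + a.b.0)\{c} + c.X :: =a=> v1, =a=> v2, =c=> v0
  v1 = (b.0)\{c} :: =b=> v2
  v2 = 0\{c} :: deadlocked
Executing aa from P (initial set {u0}):
  step 1 (a): {u1, u2}
  step 2 (a): {u3}
  — P admits the full trace.
Executing aa from Q (initial set {v0}):
  step 1 (a): {v1, v2}
  step 2 (a): ∅  — Q cannot continue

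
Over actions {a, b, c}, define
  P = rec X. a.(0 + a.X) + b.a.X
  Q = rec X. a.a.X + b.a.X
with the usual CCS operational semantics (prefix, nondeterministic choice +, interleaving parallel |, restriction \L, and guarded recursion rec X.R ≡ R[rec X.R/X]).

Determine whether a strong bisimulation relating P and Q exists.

P ~ Q

LTS(P): 3 reachable states
  p0 = rec X. a.(0 + a.X) + b.a.X ⊢ =a=> p1, =b=> p2
  p1 = 0 + a.(rec X. a.(0 + a.X) + b.a.X) ⊢ =a=> p0
  p2 = a.(rec X. a.(0 + a.X) + b.a.X) ⊢ =a=> p0
LTS(Q): 2 reachable states
  q0 = rec X. a.a.X + b.a.X ⊢ =a=> q1, =b=> q1
  q1 = a.(rec X. a.a.X + b.a.X) ⊢ =a=> q0
Coarsest stable partition (strong bisimilarity classes):
  B0 = {p0, q0}
  B1 = {p1, p2, q1}
p0 ∈ B0, q0 ∈ B0 → same block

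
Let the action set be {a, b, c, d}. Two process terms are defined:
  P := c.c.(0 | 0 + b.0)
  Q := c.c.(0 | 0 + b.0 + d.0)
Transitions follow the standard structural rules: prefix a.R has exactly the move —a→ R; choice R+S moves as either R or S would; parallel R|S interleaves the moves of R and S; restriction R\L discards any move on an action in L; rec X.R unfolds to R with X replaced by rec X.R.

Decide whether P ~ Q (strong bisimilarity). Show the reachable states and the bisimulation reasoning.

NO

LTS(P): 4 reachable states
  u0 = c.c.(0 | 0 + b.0) ⊢ —c→ u1
  u1 = c.(0 | 0 + b.0) ⊢ —c→ u2
  u2 = 0 | 0 + b.0 ⊢ —b→ u3
  u3 = 0 ⊢ (no moves)
LTS(Q): 4 reachable states
  v0 = c.c.(0 | 0 + b.0 + d.0) ⊢ —c→ v1
  v1 = c.(0 | 0 + b.0 + d.0) ⊢ —c→ v2
  v2 = 0 | 0 + b.0 + d.0 ⊢ —b→ v3, —d→ v3
  v3 = 0 ⊢ (no moves)
Bisimilarity quotient blocks:
  B0 = {u0}
  B1 = {u1}
  B2 = {u2}
  B3 = {u3, v3}
  B4 = {v0}
  B5 = {v1}
  B6 = {v2}
u0 ∈ B0, v0 ∈ B4 → different blocks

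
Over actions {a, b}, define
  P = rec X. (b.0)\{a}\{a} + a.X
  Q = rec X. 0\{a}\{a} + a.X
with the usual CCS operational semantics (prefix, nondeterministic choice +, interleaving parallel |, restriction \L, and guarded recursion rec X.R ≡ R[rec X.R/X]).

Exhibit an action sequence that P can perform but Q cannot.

b

LTS(P): 2 reachable states
  p0 = rec X. (b.0)\{a}\{a} + a.X | --a--▸ p0, --b--▸ p1
  p1 = 0\{a}\{a} | stopped
LTS(Q): 1 reachable states
  q0 = rec X. 0\{a}\{a} + a.X | --a--▸ q0
Run σ = ⟨b⟩ on P: start {p0}
  [1] b ⇒ {p1}
  — P admits the full trace.
Run σ = ⟨b⟩ on Q: start {q0}
  [1] b ⇒ no successor for Q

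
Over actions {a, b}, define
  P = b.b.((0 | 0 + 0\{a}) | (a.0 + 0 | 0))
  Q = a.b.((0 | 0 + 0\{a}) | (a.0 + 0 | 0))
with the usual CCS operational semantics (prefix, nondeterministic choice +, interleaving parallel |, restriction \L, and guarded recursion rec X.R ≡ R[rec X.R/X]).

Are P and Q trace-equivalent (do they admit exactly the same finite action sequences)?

NO — witness ⟨b⟩

P's transition system — 4 states:
  u0 = b.b.((0 | 0 + 0\{a}) | (a.0 + 0 | 0)) | -b-> u1
  u1 = b.((0 | 0 + 0\{a}) | (a.0 + 0 | 0)) | -b-> u2
  u2 = (0 | 0 + 0\{a}) | (a.0 + 0 | 0) | -a-> u3
  u3 = (0 | 0 + 0\{a}) | 0 | (no moves)
Q's transition system — 4 states:
  v0 = a.b.((0 | 0 + 0\{a}) | (a.0 + 0 | 0)) | -a-> v1
  v1 = b.((0 | 0 + 0\{a}) | (a.0 + 0 | 0)) | -b-> v2
  v2 = (0 | 0 + 0\{a}) | (a.0 + 0 | 0) | -a-> v3
  v3 = (0 | 0 + 0\{a}) | 0 | (no moves)
Trace ⟨b⟩ through P, begin at {u0}:
  after b @ step 1: {u1}
  — P admits the full trace.
Trace ⟨b⟩ through Q, begin at {v0}:
  after b @ step 1: no successor for Q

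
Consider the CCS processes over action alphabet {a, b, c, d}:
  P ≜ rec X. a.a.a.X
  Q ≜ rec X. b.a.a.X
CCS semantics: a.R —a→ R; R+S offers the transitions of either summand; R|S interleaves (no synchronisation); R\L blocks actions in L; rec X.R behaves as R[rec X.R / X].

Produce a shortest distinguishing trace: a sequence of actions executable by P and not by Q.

a

P's transition system — 3 states:
  s0 = rec X. a.a.a.X → —a→ s1
  s1 = a.a.(rec X. a.a.a.X) → —a→ s2
  s2 = a.(rec X. a.a.a.X) → —a→ s0
Q's transition system — 3 states:
  t0 = rec X. b.a.a.X → —b→ t1
  t1 = a.a.(rec X. b.a.a.X) → —a→ t2
  t2 = a.(rec X. b.a.a.X) → —a→ t0
Trace ⟨a⟩ through P, begin at {s0}:
  [1] a ⇒ {s1}
  ✓ P
Trace ⟨a⟩ through Q, begin at {t0}:
  [1] a ⇒ no successor for Q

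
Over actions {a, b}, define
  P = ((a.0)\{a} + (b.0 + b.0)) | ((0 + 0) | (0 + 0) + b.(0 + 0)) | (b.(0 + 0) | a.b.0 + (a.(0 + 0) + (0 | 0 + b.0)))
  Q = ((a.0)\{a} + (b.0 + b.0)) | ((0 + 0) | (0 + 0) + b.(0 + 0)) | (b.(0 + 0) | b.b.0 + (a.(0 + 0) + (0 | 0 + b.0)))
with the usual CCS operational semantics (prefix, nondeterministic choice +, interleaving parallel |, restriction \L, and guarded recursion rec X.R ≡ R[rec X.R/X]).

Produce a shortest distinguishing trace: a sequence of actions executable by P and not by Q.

abbb

LTS(P): 32 reachable states
  m0 = ((a.0)\{a} + (b.0 + b.0)) | ((0 + 0) | (0 + 0) + b.(0 + 0)) | (b.(0 + 0) | a.b.0 + (a.(0 + 0) + (0 | 0 + b.0))) :: ··a··> m1, ··a··> m2, ··b··> m3, ··b··> m4, ··b··> m5, ··b··> m6
  m1 = ((a.0)\{a} + (b.0 + b.0)) | ((0 + 0) | (0 + 0) + b.(0 + 0)) | (0 + 0) :: ··b··> m7, ··b··> m8
  m2 = ((a.0)\{a} + (b.0 + b.0)) | ((0 + 0) | (0 + 0) + b.(0 + 0)) | (b.(0 + 0) | b.0) :: ··b··> m10, ··b··> m11, ··b··> m12, ··b··> m9
  m3 = ((a.0)\{a} + (b.0 + b.0)) | ((0 + 0) | (0 + 0) + b.(0 + 0)) | ((0 + 0) | a.b.0) :: ··a··> m9, ··b··> m13, ··b··> m14
  m4 = ((a.0)\{a} + (b.0 + b.0)) | ((0 + 0) | (0 + 0) + b.(0 + 0)) | 0 :: ··b··> m15, ··b··> m16
  m5 = ((a.0)\{a} + (b.0 + b.0)) | (0 + 0) | (b.(0 + 0) | a.b.0 + (a.(0 + 0) + (0 | 0 + b.0))) :: ··a··> m11, ··a··> m7, ··b··> m13, ··b··> m15, ··b··> m17
  m6 = 0 | ((0 + 0) | (0 + 0) + b.(0 + 0)) | (b.(0 + 0) | a.b.0 + (a.(0 + 0) + (0 | 0 + b.0))) :: ··a··> m12, ··a··> m8, ··b··> m14, ··b··> m16, ··b··> m17
  m7 = ((a.0)\{a} + (b.0 + b.0)) | (0 + 0) | (0 + 0) :: ··b··> m18
  m8 = 0 | ((0 + 0) | (0 + 0) + b.(0 + 0)) | (0 + 0) :: ··b··> m18
  m9 = ((a.0)\{a} + (b.0 + b.0)) | ((0 + 0) | (0 + 0) + b.(0 + 0)) | ((0 + 0) | b.0) :: ··b··> m19, ··b··> m20, ··b··> m21
  m10 = ((a.0)\{a} + (b.0 + b.0)) | ((0 + 0) | (0 + 0) + b.(0 + 0)) | (b.(0 + 0) | 0) :: ··b··> m19, ··b··> m22, ··b··> m23
  m11 = ((a.0)\{a} + (b.0 + b.0)) | (0 + 0) | (b.(0 + 0) | b.0) :: ··b··> m20, ··b··> m22, ··b··> m24
  m12 = 0 | ((0 + 0) | (0 + 0) + b.(0 + 0)) | (b.(0 + 0) | b.0) :: ··b··> m21, ··b··> m23, ··b··> m24
  m13 = ((a.0)\{a} + (b.0 + b.0)) | (0 + 0) | ((0 + 0) | a.b.0) :: ··a··> m20, ··b··> m25
  m14 = 0 | ((0 + 0) | (0 + 0) + b.(0 + 0)) | ((0 + 0) | a.b.0) :: ··a··> m21, ··b··> m25
  m15 = ((a.0)\{a} + (b.0 + b.0)) | (0 + 0) | 0 :: ··b··> m26
  m16 = 0 | ((0 + 0) | (0 + 0) + b.(0 + 0)) | 0 :: ··b··> m26
  m17 = 0 | (0 + 0) | (b.(0 + 0) | a.b.0 + (a.(0 + 0) + (0 | 0 + b.0))) :: ··a··> m18, ··a··> m24, ··b··> m25, ··b··> m26
  m18 = 0 | (0 + 0) | (0 + 0) :: ·
  m19 = ((a.0)\{a} + (b.0 + b.0)) | ((0 + 0) | (0 + 0) + b.(0 + 0)) | ((0 + 0) | 0) :: ··b··> m27, ··b··> m28
  m20 = ((a.0)\{a} + (b.0 + b.0)) | (0 + 0) | ((0 + 0) | b.0) :: ··b··> m27, ··b··> m29
  m21 = 0 | ((0 + 0) | (0 + 0) + b.(0 + 0)) | ((0 + 0) | b.0) :: ··b··> m28, ··b··> m29
  m22 = ((a.0)\{a} + (b.0 + b.0)) | (0 + 0) | (b.(0 + 0) | 0) :: ··b··> m27, ··b··> m30
  m23 = 0 | ((0 + 0) | (0 + 0) + b.(0 + 0)) | (b.(0 + 0) | 0) :: ··b··> m28, ··b··> m30
  m24 = 0 | (0 + 0) | (b.(0 + 0) | b.0) :: ··b··> m29, ··b··> m30
  m25 = 0 | (0 + 0) | ((0 + 0) | a.b.0) :: ··a··> m29
  m26 = 0 | (0 + 0) | 0 :: ·
  m27 = ((a.0)\{a} + (b.0 + b.0)) | (0 + 0) | ((0 + 0) | 0) :: ··b··> m31
  m28 = 0 | ((0 + 0) | (0 + 0) + b.(0 + 0)) | ((0 + 0) | 0) :: ··b··> m31
  m29 = 0 | (0 + 0) | ((0 + 0) | b.0) :: ··b··> m31
  m30 = 0 | (0 + 0) | (b.(0 + 0) | 0) :: ··b··> m31
  m31 = 0 | (0 + 0) | ((0 + 0) | 0) :: ·
LTS(Q): 32 reachable states
  n0 = ((a.0)\{a} + (b.0 + b.0)) | ((0 + 0) | (0 + 0) + b.(0 + 0)) | (b.(0 + 0) | b.b.0 + (a.(0 + 0) + (0 | 0 + b.0))) :: ··a··> n1, ··b··> n2, ··b··> n3, ··b··> n4, ··b··> n5, ··b··> n6
  n1 = ((a.0)\{a} + (b.0 + b.0)) | ((0 + 0) | (0 + 0) + b.(0 + 0)) | (0 + 0) :: ··b··> n7, ··b··> n8
  n2 = ((a.0)\{a} + (b.0 + b.0)) | ((0 + 0) | (0 + 0) + b.(0 + 0)) | ((0 + 0) | b.b.0) :: ··b··> n10, ··b··> n11, ··b··> n9
  n3 = ((a.0)\{a} + (b.0 + b.0)) | ((0 + 0) | (0 + 0) + b.(0 + 0)) | (b.(0 + 0) | b.0) :: ··b··> n12, ··b··> n13, ··b··> n14, ··b··> n9
  n4 = ((a.0)\{a} + (b.0 + b.0)) | ((0 + 0) | (0 + 0) + b.(0 + 0)) | 0 :: ··b··> n15, ··b··> n16
  n5 = ((a.0)\{a} + (b.0 + b.0)) | (0 + 0) | (b.(0 + 0) | b.b.0 + (a.(0 + 0) + (0 | 0 + b.0))) :: ··a··> n7, ··b··> n10, ··b··> n13, ··b··> n15, ··b··> n17
  n6 = 0 | ((0 + 0) | (0 + 0) + b.(0 + 0)) | (b.(0 + 0) | b.b.0 + (a.(0 + 0) + (0 | 0 + b.0))) :: ··a··> n8, ··b··> n11, ··b··> n14, ··b··> n16, ··b··> n17
  n7 = ((a.0)\{a} + (b.0 + b.0)) | (0 + 0) | (0 + 0) :: ··b··> n18
  n8 = 0 | ((0 + 0) | (0 + 0) + b.(0 + 0)) | (0 + 0) :: ··b··> n18
  n9 = ((a.0)\{a} + (b.0 + b.0)) | ((0 + 0) | (0 + 0) + b.(0 + 0)) | ((0 + 0) | b.0) :: ··b··> n19, ··b··> n20, ··b··> n21
  n10 = ((a.0)\{a} + (b.0 + b.0)) | (0 + 0) | ((0 + 0) | b.b.0) :: ··b··> n20, ··b··> n22
  n11 = 0 | ((0 + 0) | (0 + 0) + b.(0 + 0)) | ((0 + 0) | b.b.0) :: ··b··> n21, ··b··> n22
  n12 = ((a.0)\{a} + (b.0 + b.0)) | ((0 + 0) | (0 + 0) + b.(0 + 0)) | (b.(0 + 0) | 0) :: ··b··> n19, ··b··> n23, ··b··> n24
  n13 = ((a.0)\{a} + (b.0 + b.0)) | (0 + 0) | (b.(0 + 0) | b.0) :: ··b··> n20, ··b··> n23, ··b··> n25
  n14 = 0 | ((0 + 0) | (0 + 0) + b.(0 + 0)) | (b.(0 + 0) | b.0) :: ··b··> n21, ··b··> n24, ··b··> n25
  n15 = ((a.0)\{a} + (b.0 + b.0)) | (0 + 0) | 0 :: ··b··> n26
  n16 = 0 | ((0 + 0) | (0 + 0) + b.(0 + 0)) | 0 :: ··b··> n26
  n17 = 0 | (0 + 0) | (b.(0 + 0) | b.b.0 + (a.(0 + 0) + (0 | 0 + b.0))) :: ··a··> n18, ··b··> n22, ··b··> n25, ··b··> n26
  n18 = 0 | (0 + 0) | (0 + 0) :: ·
  n19 = ((a.0)\{a} + (b.0 + b.0)) | ((0 + 0) | (0 + 0) + b.(0 + 0)) | ((0 + 0) | 0) :: ··b··> n27, ··b··> n28
  n20 = ((a.0)\{a} + (b.0 + b.0)) | (0 + 0) | ((0 + 0) | b.0) :: ··b··> n27, ··b··> n29
  n21 = 0 | ((0 + 0) | (0 + 0) + b.(0 + 0)) | ((0 + 0) | b.0) :: ··b··> n28, ··b··> n29
  n22 = 0 | (0 + 0) | ((0 + 0) | b.b.0) :: ··b··> n29
  n23 = ((a.0)\{a} + (b.0 + b.0)) | (0 + 0) | (b.(0 + 0) | 0) :: ··b··> n27, ··b··> n30
  n24 = 0 | ((0 + 0) | (0 + 0) + b.(0 + 0)) | (b.(0 + 0) | 0) :: ··b··> n28, ··b··> n30
  n25 = 0 | (0 + 0) | (b.(0 + 0) | b.0) :: ··b··> n29, ··b··> n30
  n26 = 0 | (0 + 0) | 0 :: ·
  n27 = ((a.0)\{a} + (b.0 + b.0)) | (0 + 0) | ((0 + 0) | 0) :: ··b··> n31
  n28 = 0 | ((0 + 0) | (0 + 0) + b.(0 + 0)) | ((0 + 0) | 0) :: ··b··> n31
  n29 = 0 | (0 + 0) | ((0 + 0) | b.0) :: ··b··> n31
  n30 = 0 | (0 + 0) | (b.(0 + 0) | 0) :: ··b··> n31
  n31 = 0 | (0 + 0) | ((0 + 0) | 0) :: ·
Executing abbb from P (initial set {m0}):
  after a @ step 1: {m1, m2}
  after b @ step 2: {m10, m11, m12, m7, m8, m9}
  after b @ step 3: {m18, m19, m20, m21, m22, m23, m24}
  after b @ step 4: {m27, m28, m29, m30}
  — P admits the full trace.
Executing abbb from Q (initial set {n0}):
  after a @ step 1: {n1}
  after b @ step 2: {n7, n8}
  after b @ step 3: {n18}
  after b @ step 4: ∅  — Q cannot continue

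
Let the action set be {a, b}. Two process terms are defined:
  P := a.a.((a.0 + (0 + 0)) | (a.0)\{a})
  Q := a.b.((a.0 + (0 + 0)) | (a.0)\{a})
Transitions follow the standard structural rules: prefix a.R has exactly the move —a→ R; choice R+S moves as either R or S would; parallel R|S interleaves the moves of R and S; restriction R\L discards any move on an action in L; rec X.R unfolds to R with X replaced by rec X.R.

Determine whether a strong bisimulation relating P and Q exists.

P ≁ Q

Reachable graph of P (4 states):
  p0 = a.a.((a.0 + (0 + 0)) | (a.0)\{a}) ⊢ —a→ p1
  p1 = a.((a.0 + (0 + 0)) | (a.0)\{a}) ⊢ —a→ p2
  p2 = (a.0 + (0 + 0)) | (a.0)\{a} ⊢ —a→ p3
  p3 = 0 | (a.0)\{a} ⊢ (no moves)
Reachable graph of Q (4 states):
  q0 = a.b.((a.0 + (0 + 0)) | (a.0)\{a}) ⊢ —a→ q1
  q1 = b.((a.0 + (0 + 0)) | (a.0)\{a}) ⊢ —b→ q2
  q2 = (a.0 + (0 + 0)) | (a.0)\{a} ⊢ —a→ q3
  q3 = 0 | (a.0)\{a} ⊢ (no moves)
Partition-refinement fixed point:
  B0 = {p0}
  B1 = {p1}
  B2 = {p2, q2}
  B3 = {p3, q3}
  B4 = {q0}
  B5 = {q1}
p0 ∈ B0, q0 ∈ B4 → different blocks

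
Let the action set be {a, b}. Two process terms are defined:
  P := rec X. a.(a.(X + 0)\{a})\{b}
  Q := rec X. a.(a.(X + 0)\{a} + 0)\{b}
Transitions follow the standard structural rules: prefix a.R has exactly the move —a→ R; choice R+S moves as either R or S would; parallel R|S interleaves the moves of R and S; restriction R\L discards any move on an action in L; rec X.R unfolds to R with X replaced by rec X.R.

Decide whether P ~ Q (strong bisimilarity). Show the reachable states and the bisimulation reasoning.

Reachable graph of P (3 states):
  m0 = rec X. a.(a.(X + 0)\{a})\{b} → —a→ m1
  m1 = (a.((rec X. a.(a.(X + 0)\{a})\{b}) + 0)\{a})\{b} → —a→ m2
  m2 = ((rec X. a.(a.(X + 0)\{a})\{b}) + 0)\{a}\{b} → stopped
Reachable graph of Q (3 states):
  n0 = rec X. a.(a.(X + 0)\{a} + 0)\{b} → —a→ n1
  n1 = (a.((rec X. a.(a.(X + 0)\{a} + 0)\{b}) + 0)\{a} + 0)\{b} → —a→ n2
  n2 = ((rec X. a.(a.(X + 0)\{a} + 0)\{b}) + 0)\{a}\{b} → stopped
Coarsest stable partition (strong bisimilarity classes):
  B0 = {m0, n0}
  B1 = {m1, n1}
  B2 = {m2, n2}
m0 ∈ B0, n0 ∈ B0 → same block

YES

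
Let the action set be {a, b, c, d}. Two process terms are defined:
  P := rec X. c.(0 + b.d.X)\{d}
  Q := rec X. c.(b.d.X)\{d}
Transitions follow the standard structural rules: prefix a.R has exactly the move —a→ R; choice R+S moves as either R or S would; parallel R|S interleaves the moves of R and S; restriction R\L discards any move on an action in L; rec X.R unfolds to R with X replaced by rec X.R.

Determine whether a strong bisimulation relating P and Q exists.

P's transition system — 3 states:
  m0 = rec X. c.(0 + b.d.X)\{d} :: =c=> m1
  m1 = (0 + b.d.(rec X. c.(0 + b.d.X)\{d}))\{d} :: =b=> m2
  m2 = (d.(rec X. c.(0 + b.d.X)\{d}))\{d} :: ·
Q's transition system — 3 states:
  n0 = rec X. c.(b.d.X)\{d} :: =c=> n1
  n1 = (b.d.(rec X. c.(b.d.X)\{d}))\{d} :: =b=> n2
  n2 = (d.(rec X. c.(b.d.X)\{d}))\{d} :: ·
Partition-refinement fixed point:
  B0 = {m0, n0}
  B1 = {m1, n1}
  B2 = {m2, n2}
m0 ∈ B0, n0 ∈ B0 → same block

P ~ Q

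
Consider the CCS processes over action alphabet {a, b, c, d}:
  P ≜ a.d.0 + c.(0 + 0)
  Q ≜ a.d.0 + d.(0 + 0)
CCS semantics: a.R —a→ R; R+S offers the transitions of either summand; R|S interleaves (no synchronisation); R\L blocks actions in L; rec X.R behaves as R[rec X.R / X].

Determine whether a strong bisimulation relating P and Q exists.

LTS(P): 4 reachable states
  u0 = a.d.0 + c.(0 + 0) → =a=> u1, =c=> u2
  u1 = d.0 → =d=> u3
  u2 = 0 + 0 → ∅
  u3 = 0 → ∅
LTS(Q): 4 reachable states
  v0 = a.d.0 + d.(0 + 0) → =a=> v1, =d=> v2
  v1 = d.0 → =d=> v3
  v2 = 0 + 0 → ∅
  v3 = 0 → ∅
Coarsest stable partition (strong bisimilarity classes):
  B0 = {u0}
  B1 = {u2, u3, v2, v3}
  B2 = {u1, v1}
  B3 = {v0}
u0 ∈ B0, v0 ∈ B3 → different blocks

not bisimilar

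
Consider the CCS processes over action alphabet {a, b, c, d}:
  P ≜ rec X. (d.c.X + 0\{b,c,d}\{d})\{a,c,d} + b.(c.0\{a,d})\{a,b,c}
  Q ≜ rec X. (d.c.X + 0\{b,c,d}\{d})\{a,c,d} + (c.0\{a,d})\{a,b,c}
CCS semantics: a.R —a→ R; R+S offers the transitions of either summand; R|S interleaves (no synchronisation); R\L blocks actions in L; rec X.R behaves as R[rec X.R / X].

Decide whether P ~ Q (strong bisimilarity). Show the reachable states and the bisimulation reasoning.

LTS(P): 2 reachable states
  s0 = rec X. (d.c.X + 0\{b,c,d}\{d})\{a,c,d} + b.(c.0\{a,d})\{a,b,c} ⊢ -b-> s1
  s1 = (c.0\{a,d})\{a,b,c} ⊢ stopped
LTS(Q): 1 reachable states
  t0 = rec X. (d.c.X + 0\{b,c,d}\{d})\{a,c,d} + (c.0\{a,d})\{a,b,c} ⊢ stopped
Bisimilarity quotient blocks:
  B0 = {s0}
  B1 = {s1, t0}
s0 ∈ B0, t0 ∈ B1 → different blocks

NO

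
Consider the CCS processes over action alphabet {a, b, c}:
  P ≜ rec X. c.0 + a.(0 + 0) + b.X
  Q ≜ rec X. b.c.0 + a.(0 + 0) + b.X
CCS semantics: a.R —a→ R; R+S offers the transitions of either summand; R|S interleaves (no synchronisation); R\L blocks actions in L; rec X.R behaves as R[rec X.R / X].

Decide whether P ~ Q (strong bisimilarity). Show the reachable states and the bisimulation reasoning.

P ≁ Q

Reachable graph of P (3 states):
  m0 = rec X. c.0 + a.(0 + 0) + b.X :: =a=> m1, =b=> m0, =c=> m2
  m1 = 0 + 0 :: deadlocked
  m2 = 0 :: deadlocked
Reachable graph of Q (4 states):
  n0 = rec X. b.c.0 + a.(0 + 0) + b.X :: =a=> n1, =b=> n0, =b=> n2
  n1 = 0 + 0 :: deadlocked
  n2 = c.0 :: =c=> n3
  n3 = 0 :: deadlocked
Bisimilarity quotient blocks:
  B0 = {m0}
  B1 = {m1, m2, n1, n3}
  B2 = {n0}
  B3 = {n2}
m0 ∈ B0, n0 ∈ B2 → different blocks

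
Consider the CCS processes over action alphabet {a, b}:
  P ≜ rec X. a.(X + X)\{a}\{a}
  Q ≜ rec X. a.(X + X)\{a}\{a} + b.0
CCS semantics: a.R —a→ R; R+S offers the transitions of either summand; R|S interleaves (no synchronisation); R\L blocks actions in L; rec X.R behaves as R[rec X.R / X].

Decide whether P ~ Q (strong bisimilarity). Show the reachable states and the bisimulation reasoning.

NO

LTS(P): 2 reachable states
  u0 = rec X. a.(X + X)\{a}\{a} has moves =a=> u1
  u1 = ((rec X. a.(X + X)\{a}\{a}) + (rec X. a.(X + X)\{a}\{a}))\{a}\{a} has moves stopped
LTS(Q): 4 reachable states
  v0 = rec X. a.(X + X)\{a}\{a} + b.0 has moves =a=> v1, =b=> v2
  v1 = ((rec X. a.(X + X)\{a}\{a} + b.0) + (rec X. a.(X + X)\{a}\{a} + b.0))\{a}\{a} has moves =b=> v3
  v2 = 0 has moves stopped
  v3 = 0\{a}\{a} has moves stopped
Bisimilarity quotient blocks:
  B0 = {u0}
  B1 = {u1, v2, v3}
  B2 = {v0}
  B3 = {v1}
u0 ∈ B0, v0 ∈ B2 → different blocks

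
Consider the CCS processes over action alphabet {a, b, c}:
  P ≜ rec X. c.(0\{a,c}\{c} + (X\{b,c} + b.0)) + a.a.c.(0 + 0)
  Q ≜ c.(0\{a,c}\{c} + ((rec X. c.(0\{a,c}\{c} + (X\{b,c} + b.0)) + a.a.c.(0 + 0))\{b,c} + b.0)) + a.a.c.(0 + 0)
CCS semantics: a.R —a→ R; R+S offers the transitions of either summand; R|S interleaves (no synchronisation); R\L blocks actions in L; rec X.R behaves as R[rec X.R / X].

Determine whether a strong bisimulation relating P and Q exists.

LTS(P): 8 reachable states
  m0 = rec X. c.(0\{a,c}\{c} + (X\{b,c} + b.0)) + a.a.c.(0 + 0) :: --a--▸ m1, --c--▸ m2
  m1 = a.c.(0 + 0) :: --a--▸ m3
  m2 = 0\{a,c}\{c} + ((rec X. c.(0\{a,c}\{c} + (X\{b,c} + b.0)) + a.a.c.(0 + 0))\{b,c} + b.0) :: --a--▸ m4, --b--▸ m5
  m3 = c.(0 + 0) :: --c--▸ m6
  m4 = (a.c.(0 + 0))\{b,c} :: --a--▸ m7
  m5 = 0 :: deadlocked
  m6 = 0 + 0 :: deadlocked
  m7 = (c.(0 + 0))\{b,c} :: deadlocked
LTS(Q): 8 reachable states
  n0 = c.(0\{a,c}\{c} + ((rec X. c.(0\{a,c}\{c} + (X\{b,c} + b.0)) + a.a.c.(0 + 0))\{b,c} + b.0)) + a.a.c.(0 + 0) :: --a--▸ n1, --c--▸ n2
  n1 = a.c.(0 + 0) :: --a--▸ n3
  n2 = 0\{a,c}\{c} + ((rec X. c.(0\{a,c}\{c} + (X\{b,c} + b.0)) + a.a.c.(0 + 0))\{b,c} + b.0) :: --a--▸ n4, --b--▸ n5
  n3 = c.(0 + 0) :: --c--▸ n6
  n4 = (a.c.(0 + 0))\{b,c} :: --a--▸ n7
  n5 = 0 :: deadlocked
  n6 = 0 + 0 :: deadlocked
  n7 = (c.(0 + 0))\{b,c} :: deadlocked
Bisimilarity quotient blocks:
  B0 = {m0, n0}
  B1 = {m2, n2}
  B2 = {m4, n4}
  B3 = {m5, m6, m7, n5, n6, n7}
  B4 = {m1, n1}
  B5 = {m3, n3}
m0 ∈ B0, n0 ∈ B0 → same block

bisimilar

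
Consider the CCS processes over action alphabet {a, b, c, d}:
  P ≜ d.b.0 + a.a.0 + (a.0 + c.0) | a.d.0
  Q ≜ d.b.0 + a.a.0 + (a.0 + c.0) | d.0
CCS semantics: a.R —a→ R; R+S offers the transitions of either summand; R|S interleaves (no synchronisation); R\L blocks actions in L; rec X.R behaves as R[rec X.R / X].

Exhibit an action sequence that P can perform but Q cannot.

P's transition system — 9 states:
  m0 = d.b.0 + a.a.0 + (a.0 + c.0) | a.d.0 ⊢ ··a··> m1, ··a··> m2, ··a··> m3, ··c··> m2, ··d··> m4
  m1 = (a.0 + c.0) | d.0 ⊢ ··a··> m5, ··c··> m5, ··d··> m6
  m2 = 0 | a.d.0 ⊢ ··a··> m5
  m3 = a.0 ⊢ ··a··> m7
  m4 = b.0 ⊢ ··b··> m7
  m5 = 0 | d.0 ⊢ ··d··> m8
  m6 = (a.0 + c.0) | 0 ⊢ ··a··> m8, ··c··> m8
  m7 = 0 ⊢ ∅
  m8 = 0 | 0 ⊢ ∅
Q's transition system — 7 states:
  n0 = d.b.0 + a.a.0 + (a.0 + c.0) | d.0 ⊢ ··a··> n1, ··a··> n2, ··c··> n1, ··d··> n3, ··d··> n4
  n1 = 0 | d.0 ⊢ ··d··> n5
  n2 = a.0 ⊢ ··a··> n6
  n3 = (a.0 + c.0) | 0 ⊢ ··a··> n5, ··c··> n5
  n4 = b.0 ⊢ ··b··> n6
  n5 = 0 | 0 ⊢ ∅
  n6 = 0 ⊢ ∅
Run σ = ⟨ac⟩ on P: start {m0}
  step 1 (a): {m1, m2, m3}
  step 2 (c): {m5}
  P completes σ.
Run σ = ⟨ac⟩ on Q: start {n0}
  step 1 (a): {n1, n2}
  step 2 (c): no successor for Q

ac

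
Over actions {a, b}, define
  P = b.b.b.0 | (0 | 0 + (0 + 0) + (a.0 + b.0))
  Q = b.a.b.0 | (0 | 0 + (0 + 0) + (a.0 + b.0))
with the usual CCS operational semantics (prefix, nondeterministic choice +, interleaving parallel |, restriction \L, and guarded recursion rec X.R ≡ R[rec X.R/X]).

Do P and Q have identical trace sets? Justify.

trace-distinct — witness ⟨abb⟩

Reachable graph of P (8 states):
  u0 = b.b.b.0 | (0 | 0 + (0 + 0) + (a.0 + b.0)) ⊢ --a--▸ u1, --b--▸ u1, --b--▸ u2
  u1 = b.b.b.0 | 0 ⊢ --b--▸ u3
  u2 = b.b.0 | (0 | 0 + (0 + 0) + (a.0 + b.0)) ⊢ --a--▸ u3, --b--▸ u3, --b--▸ u4
  u3 = b.b.0 | 0 ⊢ --b--▸ u5
  u4 = b.0 | (0 | 0 + (0 + 0) + (a.0 + b.0)) ⊢ --a--▸ u5, --b--▸ u5, --b--▸ u6
  u5 = b.0 | 0 ⊢ --b--▸ u7
  u6 = 0 | (0 | 0 + (0 + 0) + (a.0 + b.0)) ⊢ --a--▸ u7, --b--▸ u7
  u7 = 0 | 0 ⊢ ·
Reachable graph of Q (8 states):
  v0 = b.a.b.0 | (0 | 0 + (0 + 0) + (a.0 + b.0)) ⊢ --a--▸ v1, --b--▸ v1, --b--▸ v2
  v1 = b.a.b.0 | 0 ⊢ --b--▸ v3
  v2 = a.b.0 | (0 | 0 + (0 + 0) + (a.0 + b.0)) ⊢ --a--▸ v3, --a--▸ v4, --b--▸ v3
  v3 = a.b.0 | 0 ⊢ --a--▸ v5
  v4 = b.0 | (0 | 0 + (0 + 0) + (a.0 + b.0)) ⊢ --a--▸ v5, --b--▸ v5, --b--▸ v6
  v5 = b.0 | 0 ⊢ --b--▸ v7
  v6 = 0 | (0 | 0 + (0 + 0) + (a.0 + b.0)) ⊢ --a--▸ v7, --b--▸ v7
  v7 = 0 | 0 ⊢ ·
Executing abb from P (initial set {u0}):
  step 1 (a): {u1}
  step 2 (b): {u3}
  step 3 (b): {u5}
  — P admits the full trace.
Executing abb from Q (initial set {v0}):
  step 1 (a): {v1}
  step 2 (b): {v3}
  step 3 (b): no successor for Q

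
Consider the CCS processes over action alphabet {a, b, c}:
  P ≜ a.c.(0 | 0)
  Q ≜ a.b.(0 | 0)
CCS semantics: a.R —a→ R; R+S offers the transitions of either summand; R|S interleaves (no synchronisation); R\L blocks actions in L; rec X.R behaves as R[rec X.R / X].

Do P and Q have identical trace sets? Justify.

Reachable graph of P (3 states):
  s0 = a.c.(0 | 0) has moves ··a··> s1
  s1 = c.(0 | 0) has moves ··c··> s2
  s2 = 0 | 0 has moves stopped
Reachable graph of Q (3 states):
  t0 = a.b.(0 | 0) has moves ··a··> t1
  t1 = b.(0 | 0) has moves ··b··> t2
  t2 = 0 | 0 has moves stopped
Run σ = ⟨ac⟩ on P: start {s0}
  after a @ step 1: {s1}
  after c @ step 2: {s2}
  — P admits the full trace.
Run σ = ⟨ac⟩ on Q: start {t0}
  after a @ step 1: {t1}
  after c @ step 2: no successor for Q

trace-distinct — witness ⟨ac⟩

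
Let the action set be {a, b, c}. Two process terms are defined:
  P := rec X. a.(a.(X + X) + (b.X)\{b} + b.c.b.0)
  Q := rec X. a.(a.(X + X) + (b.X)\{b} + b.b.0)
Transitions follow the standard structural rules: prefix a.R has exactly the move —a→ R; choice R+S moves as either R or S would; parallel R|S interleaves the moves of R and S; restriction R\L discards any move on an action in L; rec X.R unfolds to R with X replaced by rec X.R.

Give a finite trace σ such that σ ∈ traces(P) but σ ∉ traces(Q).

abc

LTS(P): 6 reachable states
  p0 = rec X. a.(a.(X + X) + (b.X)\{b} + b.c.b.0) :: -a-> p1
  p1 = a.((rec X. a.(a.(X + X) + (b.X)\{b} + b.c.b.0)) + (rec X. a.(a.(X + X) + (b.X)\{b} + b.c.b.0))) + (b.(rec X. a.(a.(X + X) + (b.X)\{b} + b.c.b.0)))\{b} + b.c.b.0 :: -a-> p2, -b-> p3
  p2 = (rec X. a.(a.(X + X) + (b.X)\{b} + b.c.b.0)) + (rec X. a.(a.(X + X) + (b.X)\{b} + b.c.b.0)) :: -a-> p1
  p3 = c.b.0 :: -c-> p4
  p4 = b.0 :: -b-> p5
  p5 = 0 :: stopped
LTS(Q): 5 reachable states
  q0 = rec X. a.(a.(X + X) + (b.X)\{b} + b.b.0) :: -a-> q1
  q1 = a.((rec X. a.(a.(X + X) + (b.X)\{b} + b.b.0)) + (rec X. a.(a.(X + X) + (b.X)\{b} + b.b.0))) + (b.(rec X. a.(a.(X + X) + (b.X)\{b} + b.b.0)))\{b} + b.b.0 :: -a-> q2, -b-> q3
  q2 = (rec X. a.(a.(X + X) + (b.X)\{b} + b.b.0)) + (rec X. a.(a.(X + X) + (b.X)\{b} + b.b.0)) :: -a-> q1
  q3 = b.0 :: -b-> q4
  q4 = 0 :: stopped
Trace ⟨abc⟩ through P, begin at {p0}:
  step 1 (a): {p1}
  step 2 (b): {p3}
  step 3 (c): {p4}
  ✓ P
Trace ⟨abc⟩ through Q, begin at {q0}:
  step 1 (a): {q1}
  step 2 (b): {q3}
  step 3 (c): no successor for Q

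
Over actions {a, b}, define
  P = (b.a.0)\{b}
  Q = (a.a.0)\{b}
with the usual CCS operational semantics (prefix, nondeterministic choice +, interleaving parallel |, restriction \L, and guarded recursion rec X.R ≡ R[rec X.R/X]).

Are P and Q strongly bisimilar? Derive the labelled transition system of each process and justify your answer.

Reachable graph of P (1 states):
  s0 = (b.a.0)\{b} :: deadlocked
Reachable graph of Q (3 states):
  t0 = (a.a.0)\{b} :: --a--▸ t1
  t1 = (a.0)\{b} :: --a--▸ t2
  t2 = 0\{b} :: deadlocked
Coarsest stable partition (strong bisimilarity classes):
  B0 = {s0, t2}
  B1 = {t0}
  B2 = {t1}
s0 ∈ B0, t0 ∈ B1 → different blocks

NO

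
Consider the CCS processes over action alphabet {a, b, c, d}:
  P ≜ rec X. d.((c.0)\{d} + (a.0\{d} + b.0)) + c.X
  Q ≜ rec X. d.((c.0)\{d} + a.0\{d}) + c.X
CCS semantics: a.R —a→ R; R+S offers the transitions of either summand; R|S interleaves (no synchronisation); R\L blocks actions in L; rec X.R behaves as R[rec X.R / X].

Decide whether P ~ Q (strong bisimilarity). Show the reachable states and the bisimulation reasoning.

P ≁ Q

P's transition system — 4 states:
  s0 = rec X. d.((c.0)\{d} + (a.0\{d} + b.0)) + c.X ⊢ ··c··> s0, ··d··> s1
  s1 = (c.0)\{d} + (a.0\{d} + b.0) ⊢ ··a··> s2, ··b··> s3, ··c··> s2
  s2 = 0\{d} ⊢ ·
  s3 = 0 ⊢ ·
Q's transition system — 3 states:
  t0 = rec X. d.((c.0)\{d} + a.0\{d}) + c.X ⊢ ··c··> t0, ··d··> t1
  t1 = (c.0)\{d} + a.0\{d} ⊢ ··a··> t2, ··c··> t2
  t2 = 0\{d} ⊢ ·
Coarsest stable partition (strong bisimilarity classes):
  B0 = {s0}
  B1 = {s1}
  B2 = {s2, s3, t2}
  B3 = {t0}
  B4 = {t1}
s0 ∈ B0, t0 ∈ B3 → different blocks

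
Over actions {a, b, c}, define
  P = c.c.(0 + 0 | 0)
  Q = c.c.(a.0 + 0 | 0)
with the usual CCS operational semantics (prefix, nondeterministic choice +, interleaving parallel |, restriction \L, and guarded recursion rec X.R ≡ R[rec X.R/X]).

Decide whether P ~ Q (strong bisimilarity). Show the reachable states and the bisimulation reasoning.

NO

P's transition system — 3 states:
  p0 = c.c.(0 + 0 | 0) → -c-> p1
  p1 = c.(0 + 0 | 0) → -c-> p2
  p2 = 0 + 0 | 0 → ·
Q's transition system — 4 states:
  q0 = c.c.(a.0 + 0 | 0) → -c-> q1
  q1 = c.(a.0 + 0 | 0) → -c-> q2
  q2 = a.0 + 0 | 0 → -a-> q3
  q3 = 0 → ·
Coarsest stable partition (strong bisimilarity classes):
  B0 = {p0}
  B1 = {p1}
  B2 = {p2, q3}
  B3 = {q0}
  B4 = {q1}
  B5 = {q2}
p0 ∈ B0, q0 ∈ B3 → different blocks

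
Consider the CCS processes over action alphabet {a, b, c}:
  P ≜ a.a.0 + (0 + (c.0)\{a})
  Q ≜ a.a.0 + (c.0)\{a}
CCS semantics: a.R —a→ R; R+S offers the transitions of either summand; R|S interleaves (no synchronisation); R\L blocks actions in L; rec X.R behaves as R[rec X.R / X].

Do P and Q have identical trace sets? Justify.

Reachable graph of P (4 states):
  u0 = a.a.0 + (0 + (c.0)\{a}) has moves --a--▸ u1, --c--▸ u2
  u1 = a.0 has moves --a--▸ u3
  u2 = 0\{a} has moves ·
  u3 = 0 has moves ·
Reachable graph of Q (4 states):
  v0 = a.a.0 + (c.0)\{a} has moves --a--▸ v1, --c--▸ v2
  v1 = a.0 has moves --a--▸ v3
  v2 = 0\{a} has moves ·
  v3 = 0 has moves ·
Bisimilarity quotient blocks:
  B0 = {u0, v0}
  B1 = {u2, u3, v2, v3}
  B2 = {u1, v1}
u0 ∈ B0, v0 ∈ B0 → same block
Bisimilar ⇒ trace-equivalent.

trace-equivalent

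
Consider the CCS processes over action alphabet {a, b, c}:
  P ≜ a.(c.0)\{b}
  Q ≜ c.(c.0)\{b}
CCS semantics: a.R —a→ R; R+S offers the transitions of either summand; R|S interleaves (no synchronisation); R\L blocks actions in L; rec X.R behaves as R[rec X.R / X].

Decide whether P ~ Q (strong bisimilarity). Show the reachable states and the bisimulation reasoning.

not bisimilar

Reachable graph of P (3 states):
  p0 = a.(c.0)\{b} → -a-> p1
  p1 = (c.0)\{b} → -c-> p2
  p2 = 0\{b} → deadlocked
Reachable graph of Q (3 states):
  q0 = c.(c.0)\{b} → -c-> q1
  q1 = (c.0)\{b} → -c-> q2
  q2 = 0\{b} → deadlocked
Partition-refinement fixed point:
  B0 = {p0}
  B1 = {p1, q1}
  B2 = {p2, q2}
  B3 = {q0}
p0 ∈ B0, q0 ∈ B3 → different blocks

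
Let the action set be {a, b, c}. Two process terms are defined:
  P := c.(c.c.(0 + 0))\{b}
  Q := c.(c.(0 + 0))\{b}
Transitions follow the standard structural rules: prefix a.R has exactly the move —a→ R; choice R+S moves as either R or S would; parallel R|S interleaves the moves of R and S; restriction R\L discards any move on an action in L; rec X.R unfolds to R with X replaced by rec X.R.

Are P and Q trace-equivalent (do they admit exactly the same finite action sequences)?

NO — witness ⟨ccc⟩

LTS(P): 4 reachable states
  m0 = c.(c.c.(0 + 0))\{b} :: ··c··> m1
  m1 = (c.c.(0 + 0))\{b} :: ··c··> m2
  m2 = (c.(0 + 0))\{b} :: ··c··> m3
  m3 = (0 + 0)\{b} :: ·
LTS(Q): 3 reachable states
  n0 = c.(c.(0 + 0))\{b} :: ··c··> n1
  n1 = (c.(0 + 0))\{b} :: ··c··> n2
  n2 = (0 + 0)\{b} :: ·
Trace ⟨ccc⟩ through P, begin at {m0}:
  [1] c ⇒ {m1}
  [2] c ⇒ {m2}
  [3] c ⇒ {m3}
  ✓ P
Trace ⟨ccc⟩ through Q, begin at {n0}:
  [1] c ⇒ {n1}
  [2] c ⇒ {n2}
  [3] c ⇒ no successor for Q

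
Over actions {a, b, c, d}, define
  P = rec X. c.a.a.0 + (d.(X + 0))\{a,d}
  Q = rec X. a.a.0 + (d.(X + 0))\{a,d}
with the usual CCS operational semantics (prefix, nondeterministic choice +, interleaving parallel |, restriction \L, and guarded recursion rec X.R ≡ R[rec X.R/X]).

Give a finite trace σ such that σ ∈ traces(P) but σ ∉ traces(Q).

c

Reachable graph of P (4 states):
  u0 = rec X. c.a.a.0 + (d.(X + 0))\{a,d} has moves -c-> u1
  u1 = a.a.0 has moves -a-> u2
  u2 = a.0 has moves -a-> u3
  u3 = 0 has moves deadlocked
Reachable graph of Q (3 states):
  v0 = rec X. a.a.0 + (d.(X + 0))\{a,d} has moves -a-> v1
  v1 = a.0 has moves -a-> v2
  v2 = 0 has moves deadlocked
Executing c from P (initial set {u0}):
  after c @ step 1: {u1}
  P completes σ.
Executing c from Q (initial set {v0}):
  after c @ step 1: ∅ (Q stuck)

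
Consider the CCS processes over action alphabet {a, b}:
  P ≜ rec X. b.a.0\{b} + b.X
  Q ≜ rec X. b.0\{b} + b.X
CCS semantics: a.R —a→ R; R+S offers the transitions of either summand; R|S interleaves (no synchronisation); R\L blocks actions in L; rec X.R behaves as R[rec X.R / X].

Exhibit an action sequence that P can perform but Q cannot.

LTS(P): 3 reachable states
  s0 = rec X. b.a.0\{b} + b.X ⊢ -b-> s0, -b-> s1
  s1 = a.0\{b} ⊢ -a-> s2
  s2 = 0\{b} ⊢ deadlocked
LTS(Q): 2 reachable states
  t0 = rec X. b.0\{b} + b.X ⊢ -b-> t0, -b-> t1
  t1 = 0\{b} ⊢ deadlocked
Trace ⟨ba⟩ through P, begin at {s0}:
  step 1 (b): {s0, s1}
  step 2 (a): {s2}
  P completes σ.
Trace ⟨ba⟩ through Q, begin at {t0}:
  step 1 (b): {t0, t1}
  step 2 (a): ∅  — Q cannot continue

ba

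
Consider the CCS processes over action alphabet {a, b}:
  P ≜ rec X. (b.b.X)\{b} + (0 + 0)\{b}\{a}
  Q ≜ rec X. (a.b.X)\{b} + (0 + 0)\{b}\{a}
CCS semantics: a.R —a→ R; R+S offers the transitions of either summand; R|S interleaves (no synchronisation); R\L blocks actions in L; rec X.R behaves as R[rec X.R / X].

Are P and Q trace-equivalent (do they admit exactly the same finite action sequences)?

trace-distinct — witness ⟨a⟩

LTS(P): 1 reachable states
  u0 = rec X. (b.b.X)\{b} + (0 + 0)\{b}\{a} → ·
LTS(Q): 2 reachable states
  v0 = rec X. (a.b.X)\{b} + (0 + 0)\{b}\{a} → -a-> v1
  v1 = (b.(rec X. (a.b.X)\{b} + (0 + 0)\{b}\{a}))\{b} → ·
Run σ = ⟨a⟩ on Q: start {v0}
  step 1 (a): {v1}
  ✓ Q
Run σ = ⟨a⟩ on P: start {u0}
  step 1 (a): ∅  — P cannot continue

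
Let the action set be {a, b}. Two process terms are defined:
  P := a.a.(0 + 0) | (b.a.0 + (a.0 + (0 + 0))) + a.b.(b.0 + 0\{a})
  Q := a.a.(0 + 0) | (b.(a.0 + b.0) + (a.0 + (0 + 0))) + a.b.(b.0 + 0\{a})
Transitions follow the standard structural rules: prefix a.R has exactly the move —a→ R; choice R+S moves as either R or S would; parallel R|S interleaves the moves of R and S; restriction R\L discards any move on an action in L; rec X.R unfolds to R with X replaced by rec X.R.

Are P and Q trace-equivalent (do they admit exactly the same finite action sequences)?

traces(P) ≠ traces(Q) — witness ⟨bb⟩

P's transition system — 12 states:
  m0 = a.a.(0 + 0) | (b.a.0 + (a.0 + (0 + 0))) + a.b.(b.0 + 0\{a}) has moves --a--▸ m1, --a--▸ m2, --a--▸ m3, --b--▸ m4
  m1 = a.(0 + 0) | (b.a.0 + (a.0 + (0 + 0))) has moves --a--▸ m5, --a--▸ m6, --b--▸ m7
  m2 = a.a.(0 + 0) | 0 has moves --a--▸ m6
  m3 = b.(b.0 + 0\{a}) has moves --b--▸ m8
  m4 = a.a.(0 + 0) | a.0 has moves --a--▸ m2, --a--▸ m7
  m5 = (0 + 0) | (b.a.0 + (a.0 + (0 + 0))) has moves --a--▸ m9, --b--▸ m10
  m6 = a.(0 + 0) | 0 has moves --a--▸ m9
  m7 = a.(0 + 0) | a.0 has moves --a--▸ m10, --a--▸ m6
  m8 = b.0 + 0\{a} has moves --b--▸ m11
  m9 = (0 + 0) | 0 has moves ∅
  m10 = (0 + 0) | a.0 has moves --a--▸ m9
  m11 = 0 has moves ∅
Q's transition system — 12 states:
  n0 = a.a.(0 + 0) | (b.(a.0 + b.0) + (a.0 + (0 + 0))) + a.b.(b.0 + 0\{a}) has moves --a--▸ n1, --a--▸ n2, --a--▸ n3, --b--▸ n4
  n1 = a.(0 + 0) | (b.(a.0 + b.0) + (a.0 + (0 + 0))) has moves --a--▸ n5, --a--▸ n6, --b--▸ n7
  n2 = a.a.(0 + 0) | 0 has moves --a--▸ n6
  n3 = b.(b.0 + 0\{a}) has moves --b--▸ n8
  n4 = a.a.(0 + 0) | (a.0 + b.0) has moves --a--▸ n2, --a--▸ n7, --b--▸ n2
  n5 = (0 + 0) | (b.(a.0 + b.0) + (a.0 + (0 + 0))) has moves --a--▸ n9, --b--▸ n10
  n6 = a.(0 + 0) | 0 has moves --a--▸ n9
  n7 = a.(0 + 0) | (a.0 + b.0) has moves --a--▸ n10, --a--▸ n6, --b--▸ n6
  n8 = b.0 + 0\{a} has moves --b--▸ n11
  n9 = (0 + 0) | 0 has moves ∅
  n10 = (0 + 0) | (a.0 + b.0) has moves --a--▸ n9, --b--▸ n9
  n11 = 0 has moves ∅
Executing bb from Q (initial set {n0}):
  [1] b ⇒ {n4}
  [2] b ⇒ {n2}
  — Q admits the full trace.
Executing bb from P (initial set {m0}):
  [1] b ⇒ {m4}
  [2] b ⇒ ∅ (P stuck)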